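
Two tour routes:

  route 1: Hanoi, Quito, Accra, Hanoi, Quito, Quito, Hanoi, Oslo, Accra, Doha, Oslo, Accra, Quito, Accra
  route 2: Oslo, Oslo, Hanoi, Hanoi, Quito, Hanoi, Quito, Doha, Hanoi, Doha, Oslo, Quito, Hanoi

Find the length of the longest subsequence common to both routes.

8

Taking Hanoi (route 1 #1, route 2 #4) → Quito (route 1 #2, route 2 #5) → Hanoi (route 1 #4, route 2 #6) → Quito (route 1 #5, route 2 #7) → Hanoi (route 1 #7, route 2 #9) → Doha (route 1 #10, route 2 #10) → Oslo (route 1 #11, route 2 #11) → Quito (route 1 #13, route 2 #12) gives a common subsequence of length 8, and the DP table's final entry dp[14][13] is also 8, so no common subsequence is longer.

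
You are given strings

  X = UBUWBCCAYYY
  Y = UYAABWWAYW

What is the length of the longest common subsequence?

5

Let dp[i][j] be the LCS length of the first i characters of X and the first j characters of Y. dp[i][j] = dp[i-1][j-1]+1 when the i-th and j-th characters match, else max(dp[i-1][j], dp[i][j-1]).
    ·  U  Y  A  A  B  W  W  A  Y  W
 ·  0  0  0  0  0  0  0  0  0  0  0
 U  0  1  1  1  1  1  1  1  1  1  1
 B  0  1  1  1  1  2  2  2  2  2  2
 U  0  1  1  1  1  2  2  2  2  2  2
 W  0  1  1  1  1  2  3  3  3  3  3
 B  0  1  1  1  1  2  3  3  3  3  3
 C  0  1  1  1  1  2  3  3  3  3  3
 C  0  1  1  1  1  2  3  3  3  3  3
 A  0  1  1  2  2  2  3  3  4  4  4
 Y  0  1  2  2  2  2  3  3  4  5  5
 Y  0  1  2  2  2  2  3  3  4  5  5
 Y  0  1  2  2  2  2  3  3  4  5  5
dp[11][10] = 5. One LCS (by backtracking along matches): UBWAY.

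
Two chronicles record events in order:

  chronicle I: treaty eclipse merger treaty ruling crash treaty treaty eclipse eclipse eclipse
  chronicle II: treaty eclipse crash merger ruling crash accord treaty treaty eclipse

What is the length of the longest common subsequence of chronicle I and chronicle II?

Taking treaty [1,1] → eclipse [2,2] → merger [3,4] → ruling [5,5] → crash [6,6] → treaty [7,8] → treaty [8,9] → eclipse [11,10] gives a common subsequence of length 8, and the DP table's final entry dp[11][10] is also 8, so no common subsequence is longer.

8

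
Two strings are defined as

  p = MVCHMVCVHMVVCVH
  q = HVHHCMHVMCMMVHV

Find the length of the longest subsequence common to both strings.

8

Pick V (p #2, q #2); then C (p #3, q #5); then H (p #4, q #7); then M (p #5, q #9); then C (p #7, q #10); then V (p #8, q #13); then H (p #9, q #14); then V (p #14, q #15); all 8 characters appear in both, in order. The LCS DP gives dp[15][15] = 8, so this is optimal.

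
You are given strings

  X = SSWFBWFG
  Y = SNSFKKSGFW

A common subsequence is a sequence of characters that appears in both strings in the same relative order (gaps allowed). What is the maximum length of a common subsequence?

Let dp[i][j] be the LCS length of the first i characters of X and the first j characters of Y. dp[i][j] = dp[i-1][j-1]+1 when the i-th and j-th characters match, else max(dp[i-1][j], dp[i][j-1]).
    ·  S  N  S  F  K  K  S  G  F  W
 ·  0  0  0  0  0  0  0  0  0  0  0
 S  0  1  1  1  1  1  1  1  1  1  1
 S  0  1  1  2  2  2  2  2  2  2  2
 W  0  1  1  2  2  2  2  2  2  2  3
 F  0  1  1  2  3  3  3  3  3  3  3
 B  0  1  1  2  3  3  3  3  3  3  3
 W  0  1  1  2  3  3  3  3  3  3  4
 F  0  1  1  2  3  3  3  3  3  4  4
 G  0  1  1  2  3  3  3  3  4  4  4
dp[8][10] = 4. One LCS (by backtracking along matches): SSFW.

4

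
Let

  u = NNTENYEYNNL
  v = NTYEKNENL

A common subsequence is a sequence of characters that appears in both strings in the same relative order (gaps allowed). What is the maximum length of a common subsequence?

7

Pick N (u #2, v #1) → T (u #3, v #2) → E (u #4, v #4) → N (u #5, v #6) → E (u #7, v #7) → N (u #10, v #8) → L (u #11, v #9); all 7 characters appear in both, in order. The LCS DP gives dp[11][9] = 7, so this is optimal.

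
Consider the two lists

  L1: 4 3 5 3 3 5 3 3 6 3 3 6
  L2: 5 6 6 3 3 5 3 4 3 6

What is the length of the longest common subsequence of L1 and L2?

Taking 5 (L1 #3, L2 #1), 3 (L1 #4, L2 #4), 3 (L1 #5, L2 #5), 5 (L1 #6, L2 #6), 3 (L1 #7, L2 #7), 3 (L1 #11, L2 #9), 6 (L1 #12, L2 #10) gives a common subsequence of length 7. Since dp[12][10] = 7, nothing longer is possible.

7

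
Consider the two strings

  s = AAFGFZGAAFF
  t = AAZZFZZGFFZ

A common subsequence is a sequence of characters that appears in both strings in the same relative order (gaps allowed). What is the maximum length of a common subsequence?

Let dp[i][j] be the LCS length of the first i characters of s and the first j characters of t. dp[i][j] = dp[i-1][j-1]+1 when the i-th and j-th characters match, else max(dp[i-1][j], dp[i][j-1]).
    ·  A  A  Z  Z  F  Z  Z  G  F  F  Z
 ·  0  0  0  0  0  0  0  0  0  0  0  0
 A  0  1  1  1  1  1  1  1  1  1  1  1
 A  0  1  2  2  2  2  2  2  2  2  2  2
 F  0  1  2  2  2  3  3  3  3  3  3  3
 G  0  1  2  2  2  3  3  3  4  4  4  4
 F  0  1  2  2  2  3  3  3  4  5  5  5
 Z  0  1  2  3  3  3  4  4  4  5  5  6
 G  0  1  2  3  3  3  4  4  5  5  5  6
 A  0  1  2  3  3  3  4  4  5  5  5  6
 A  0  1  2  3  3  3  4  4  5  5  5  6
 F  0  1  2  3  3  4  4  4  5  6  6  6
 F  0  1  2  3  3  4  4  4  5  6  7  7
dp[11][11] = 7. One LCS (by backtracking along matches): AAFZGFF.

7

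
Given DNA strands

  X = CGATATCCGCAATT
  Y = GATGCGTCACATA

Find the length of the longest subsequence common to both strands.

9

Match G [2,1]; then A [3,2]; then T [4,3]; then C [8,5]; then G [9,6]; then C [10,8]; then A [11,9]; then A [12,11]; then T [13,12] — 9 bases in the same relative order in both, and the DP table's final entry dp[14][13] is also 9, so no common subsequence is longer.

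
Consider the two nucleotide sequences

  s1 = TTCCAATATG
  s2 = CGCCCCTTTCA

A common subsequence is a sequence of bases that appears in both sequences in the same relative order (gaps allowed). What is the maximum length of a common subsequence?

4

Match T (s1 #1, s2 #8), T (s1 #2, s2 #9), C (s1 #4, s2 #10), A (s1 #8, s2 #11) — 4 bases in the same relative order in both. Since dp[10][11] = 4, nothing longer is possible.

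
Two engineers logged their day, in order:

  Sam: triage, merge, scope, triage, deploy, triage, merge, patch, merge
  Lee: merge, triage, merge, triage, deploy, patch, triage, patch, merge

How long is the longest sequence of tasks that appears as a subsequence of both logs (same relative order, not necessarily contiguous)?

Match triage (Sam #1, Lee #2), merge (Sam #2, Lee #3), triage (Sam #4, Lee #4), deploy (Sam #5, Lee #5), triage (Sam #6, Lee #7), patch (Sam #8, Lee #8), merge (Sam #9, Lee #9) — 7 tasks in the same relative order in both. The LCS DP gives dp[9][9] = 7, so this is optimal.

7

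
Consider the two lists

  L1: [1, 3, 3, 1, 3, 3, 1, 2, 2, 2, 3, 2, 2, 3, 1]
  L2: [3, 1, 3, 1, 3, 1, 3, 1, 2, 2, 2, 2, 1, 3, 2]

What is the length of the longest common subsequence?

One common subsequence of length 11: 1 [1,2], 3 [2,3], 3 [3,5], 1 [4,6], 3 [6,7], 1 [7,8], 2 [8,10], 2 [9,11], 2 [10,12], 3 [11,14], 2 [13,15]. Since dp[15][15] = 11, nothing longer is possible.

11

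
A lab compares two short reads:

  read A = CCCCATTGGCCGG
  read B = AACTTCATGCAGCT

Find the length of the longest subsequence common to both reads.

Match C [1,3] → C [4,6] → A [5,7] → T [7,8] → G [8,9] → G [9,12] → C [10,13] — 7 bases in the same relative order in both. The LCS DP gives dp[13][14] = 7, so this is optimal.

7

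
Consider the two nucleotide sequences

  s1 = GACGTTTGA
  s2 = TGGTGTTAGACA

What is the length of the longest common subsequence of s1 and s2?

Let dp[i][j] be the LCS length of the first i bases of s1 and the first j bases of s2. dp[i][j] = dp[i-1][j-1]+1 when the i-th and j-th bases match, else max(dp[i-1][j], dp[i][j-1]).
    ·  T  G  G  T  G  T  T  A  G  A  C  A
 ·  0  0  0  0  0  0  0  0  0  0  0  0  0
 G  0  0  1  1  1  1  1  1  1  1  1  1  1
 A  0  0  1  1  1  1  1  1  2  2  2  2  2
 C  0  0  1  1  1  1  1  1  2  2  2  3  3
 G  0  0  1  2  2  2  2  2  2  3  3  3  3
 T  0  1  1  2  3  3  3  3  3  3  3  3  3
 T  0  1  1  2  3  3  4  4  4  4  4  4  4
 T  0  1  1  2  3  3  4  5  5  5  5  5  5
 G  0  1  2  2  3  4  4  5  5  6  6  6  6
 A  0  1  2  2  3  4  4  5  6  6  7  7  7
dp[9][12] = 7. One LCS (by backtracking along matches): GGTTTGA.

7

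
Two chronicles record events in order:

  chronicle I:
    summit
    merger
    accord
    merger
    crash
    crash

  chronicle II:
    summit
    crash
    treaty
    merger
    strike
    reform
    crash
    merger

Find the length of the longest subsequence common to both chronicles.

3

Match summit [1,1], merger [2,4], merger [4,8] — 3 events in the same relative order in both. The LCS DP gives dp[6][8] = 3, so this is optimal.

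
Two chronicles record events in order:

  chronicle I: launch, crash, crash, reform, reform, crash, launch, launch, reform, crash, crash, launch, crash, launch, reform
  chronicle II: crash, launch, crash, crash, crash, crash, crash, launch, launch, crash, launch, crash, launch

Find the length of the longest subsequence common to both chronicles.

One common subsequence of length 10: launch at chronicle I[1]=chronicle II[2] → crash at chronicle I[2]=chronicle II[5] → crash at chronicle I[3]=chronicle II[6] → crash at chronicle I[6]=chronicle II[7] → launch at chronicle I[7]=chronicle II[8] → launch at chronicle I[8]=chronicle II[9] → crash at chronicle I[11]=chronicle II[10] → launch at chronicle I[12]=chronicle II[11] → crash at chronicle I[13]=chronicle II[12] → launch at chronicle I[14]=chronicle II[13]. The LCS DP gives dp[15][13] = 10, so this is optimal.

10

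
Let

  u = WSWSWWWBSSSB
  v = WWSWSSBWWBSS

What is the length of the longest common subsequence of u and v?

Taking W [1,2], S [2,3], W [3,4], S [4,6], W [6,8], W [7,9], B [8,10], S [10,11], S [11,12] gives a common subsequence of length 9, and the DP table's final entry dp[12][12] is also 9, so no common subsequence is longer.

9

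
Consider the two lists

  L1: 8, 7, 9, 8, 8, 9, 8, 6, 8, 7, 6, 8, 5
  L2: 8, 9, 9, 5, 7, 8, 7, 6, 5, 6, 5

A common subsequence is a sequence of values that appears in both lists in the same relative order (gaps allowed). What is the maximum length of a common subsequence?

7

Let dp[i][j] be the LCS length of the first i values of L1 and the first j values of L2. dp[i][j] = dp[i-1][j-1]+1 when the i-th and j-th values match, else max(dp[i-1][j], dp[i][j-1]).
    ·  8  9  9  5  7  8  7  6  5  6  5
 ·  0  0  0  0  0  0  0  0  0  0  0  0
 8  0  1  1  1  1  1  1  1  1  1  1  1
 7  0  1  1  1  1  2  2  2  2  2  2  2
 9  0  1  2  2  2  2  2  2  2  2  2  2
 8  0  1  2  2  2  2  3  3  3  3  3  3
 8  0  1  2  2  2  2  3  3  3  3  3  3
 9  0  1  2  3  3  3  3  3  3  3  3  3
 8  0  1  2  3  3  3  4  4  4  4  4  4
 6  0  1  2  3  3  3  4  4  5  5  5  5
 8  0  1  2  3  3  3  4  4  5  5  5  5
 7  0  1  2  3  3  4  4  5  5  5  5  5
 6  0  1  2  3  3  4  4  5  6  6  6  6
 8  0  1  2  3  3  4  5  5  6  6  6  6
 5  0  1  2  3  4  4  5  5  6  7  7  7
dp[13][11] = 7. One LCS (by backtracking along matches): 8, 9, 9, 8, 6, 6, 5.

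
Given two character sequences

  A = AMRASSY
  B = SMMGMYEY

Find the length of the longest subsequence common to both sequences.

2

Pick M (A #2, B #5), then Y (A #7, B #8); all 2 characters appear in both, in order, and the DP table's final entry dp[7][8] is also 2, so no common subsequence is longer.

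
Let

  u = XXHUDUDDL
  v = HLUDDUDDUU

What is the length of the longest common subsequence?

6

One common subsequence of length 6: H [3,1], then U [4,3], then D [5,5], then U [6,6], then D [7,7], then D [8,8]. Since dp[9][10] = 6, nothing longer is possible.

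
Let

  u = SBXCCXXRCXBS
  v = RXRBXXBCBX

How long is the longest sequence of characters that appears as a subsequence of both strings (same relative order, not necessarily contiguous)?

Pick B at u[2]=v[4]; then X at u[3]=v[5]; then X at u[6]=v[6]; then C at u[9]=v[8]; then X at u[10]=v[10]; all 5 characters appear in both, in order. dp[12][10] = 5 confirms this is the maximum.

5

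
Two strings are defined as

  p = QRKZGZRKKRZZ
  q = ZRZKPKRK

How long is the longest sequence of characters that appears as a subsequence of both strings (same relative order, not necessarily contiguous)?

Let dp[i][j] be the LCS length of the first i characters of p and the first j characters of q. dp[i][j] = dp[i-1][j-1]+1 when the i-th and j-th characters match, else max(dp[i-1][j], dp[i][j-1]).
    ·  Z  R  Z  K  P  K  R  K
 ·  0  0  0  0  0  0  0  0  0
 Q  0  0  0  0  0  0  0  0  0
 R  0  0  1  1  1  1  1  1  1
 K  0  0  1  1  2  2  2  2  2
 Z  0  1  1  2  2  2  2  2  2
 G  0  1  1  2  2  2  2  2  2
 Z  0  1  1  2  2  2  2  2  2
 R  0  1  2  2  2  2  2  3  3
 K  0  1  2  2  3  3  3  3  4
 K  0  1  2  2  3  3  4  4  4
 R  0  1  2  2  3  3  4  5  5
 Z  0  1  2  3  3  3  4  5  5
 Z  0  1  2  3  3  3  4  5  5
dp[12][8] = 5. One LCS (by backtracking along matches): RZKKR.

5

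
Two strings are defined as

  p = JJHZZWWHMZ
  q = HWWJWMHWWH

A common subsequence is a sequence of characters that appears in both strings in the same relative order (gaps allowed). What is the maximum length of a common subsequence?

Let dp[i][j] be the LCS length of the first i characters of p and the first j characters of q. dp[i][j] = dp[i-1][j-1]+1 when the i-th and j-th characters match, else max(dp[i-1][j], dp[i][j-1]).
    ·  H  W  W  J  W  M  H  W  W  H
 ·  0  0  0  0  0  0  0  0  0  0  0
 J  0  0  0  0  1  1  1  1  1  1  1
 J  0  0  0  0  1  1  1  1  1  1  1
 H  0  1  1  1  1  1  1  2  2  2  2
 Z  0  1  1  1  1  1  1  2  2  2  2
 Z  0  1  1  1  1  1  1  2  2  2  2
 W  0  1  2  2  2  2  2  2  3  3  3
 W  0  1  2  3  3  3  3  3  3  4  4
 H  0  1  2  3  3  3  3  4  4  4  5
 M  0  1  2  3  3  3  4  4  4  4  5
 Z  0  1  2  3  3  3  4  4  4  4  5
dp[10][10] = 5. One LCS (by backtracking along matches): JHWWH.

5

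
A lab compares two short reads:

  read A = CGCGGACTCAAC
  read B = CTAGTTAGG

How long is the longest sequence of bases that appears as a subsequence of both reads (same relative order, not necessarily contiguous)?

Let dp[i][j] be the LCS length of the first i bases of read A and the first j bases of read B. dp[i][j] = dp[i-1][j-1]+1 when the i-th and j-th bases match, else max(dp[i-1][j], dp[i][j-1]).
    ·  C  T  A  G  T  T  A  G  G
 ·  0  0  0  0  0  0  0  0  0  0
 C  0  1  1  1  1  1  1  1  1  1
 G  0  1  1  1  2  2  2  2  2  2
 C  0  1  1  1  2  2  2  2  2  2
 G  0  1  1  1  2  2  2  2  3  3
 G  0  1  1  1  2  2  2  2  3  4
 A  0  1  1  2  2  2  2  3  3  4
 C  0  1  1  2  2  2  2  3  3  4
 T  0  1  2  2  2  3  3  3  3  4
 C  0  1  2  2  2  3  3  3  3  4
 A  0  1  2  3  3  3  3  4  4  4
 A  0  1  2  3  3  3  3  4  4  4
 C  0  1  2  3  3  3  3  4  4  4
dp[12][9] = 4. One LCS (by backtracking along matches): CGGG.

4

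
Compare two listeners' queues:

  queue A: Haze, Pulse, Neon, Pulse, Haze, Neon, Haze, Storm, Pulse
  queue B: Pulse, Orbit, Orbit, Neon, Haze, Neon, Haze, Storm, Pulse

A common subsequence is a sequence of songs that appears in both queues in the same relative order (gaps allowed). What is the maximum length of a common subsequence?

One common subsequence of length 7: Pulse (queue A #2, queue B #1), then Neon (queue A #3, queue B #4), then Haze (queue A #5, queue B #5), then Neon (queue A #6, queue B #6), then Haze (queue A #7, queue B #7), then Storm (queue A #8, queue B #8), then Pulse (queue A #9, queue B #9). The LCS DP gives dp[9][9] = 7, so this is optimal.

7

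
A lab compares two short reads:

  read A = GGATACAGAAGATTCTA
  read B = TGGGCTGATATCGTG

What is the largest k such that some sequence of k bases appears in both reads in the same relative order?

9

Taking G [1,3], then G [2,4], then T [4,6], then G [8,7], then A [9,8], then A [12,10], then T [14,11], then C [15,12], then T [16,14] gives a common subsequence of length 9, and the DP table's final entry dp[17][15] is also 9, so no common subsequence is longer.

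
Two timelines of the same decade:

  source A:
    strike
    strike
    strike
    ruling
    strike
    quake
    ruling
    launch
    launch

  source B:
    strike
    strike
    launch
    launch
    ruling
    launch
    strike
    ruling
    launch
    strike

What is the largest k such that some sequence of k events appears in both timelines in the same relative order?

Pick strike (source A #1, source B #1), then strike (source A #2, source B #2), then ruling (source A #4, source B #5), then strike (source A #5, source B #7), then ruling (source A #7, source B #8), then launch (source A #8, source B #9); all 6 events appear in both, in order, and the DP table's final entry dp[9][10] is also 6, so no common subsequence is longer.

6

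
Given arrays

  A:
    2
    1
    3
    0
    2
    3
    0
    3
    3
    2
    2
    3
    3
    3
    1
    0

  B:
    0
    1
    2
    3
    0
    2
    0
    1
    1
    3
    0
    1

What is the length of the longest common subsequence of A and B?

7

Taking 2 [1,3]; then 3 [3,4]; then 0 [4,5]; then 2 [5,6]; then 3 [6,10]; then 0 [7,11]; then 1 [15,12] gives a common subsequence of length 7. dp[16][12] = 7 confirms this is the maximum.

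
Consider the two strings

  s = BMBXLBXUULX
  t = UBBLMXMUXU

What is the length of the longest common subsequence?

Let dp[i][j] be the LCS length of the first i characters of s and the first j characters of t. dp[i][j] = dp[i-1][j-1]+1 when the i-th and j-th characters match, else max(dp[i-1][j], dp[i][j-1]).
    ·  U  B  B  L  M  X  M  U  X  U
 ·  0  0  0  0  0  0  0  0  0  0  0
 B  0  0  1  1  1  1  1  1  1  1  1
 M  0  0  1  1  1  2  2  2  2  2  2
 B  0  0  1  2  2  2  2  2  2  2  2
 X  0  0  1  2  2  2  3  3  3  3  3
 L  0  0  1  2  3  3  3  3  3  3  3
 B  0  0  1  2  3  3  3  3  3  3  3
 X  0  0  1  2  3  3  4  4  4  4  4
 U  0  1  1  2  3  3  4  4  5  5  5
 U  0  1  1  2  3  3  4  4  5  5  6
 L  0  1  1  2  3  3  4  4  5  5  6
 X  0  1  1  2  3  3  4  4  5  6  6
dp[11][10] = 6. One LCS (by backtracking along matches): BBLXUU.

6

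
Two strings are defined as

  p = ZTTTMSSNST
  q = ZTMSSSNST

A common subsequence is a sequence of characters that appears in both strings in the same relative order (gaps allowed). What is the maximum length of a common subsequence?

Let dp[i][j] be the LCS length of the first i characters of p and the first j characters of q. dp[i][j] = dp[i-1][j-1]+1 when the i-th and j-th characters match, else max(dp[i-1][j], dp[i][j-1]).
    ·  Z  T  M  S  S  S  N  S  T
 ·  0  0  0  0  0  0  0  0  0  0
 Z  0  1  1  1  1  1  1  1  1  1
 T  0  1  2  2  2  2  2  2  2  2
 T  0  1  2  2  2  2  2  2  2  3
 T  0  1  2  2  2  2  2  2  2  3
 M  0  1  2  3  3  3  3  3  3  3
 S  0  1  2  3  4  4  4  4  4  4
 S  0  1  2  3  4  5  5  5  5  5
 N  0  1  2  3  4  5  5  6  6  6
 S  0  1  2  3  4  5  6  6  7  7
 T  0  1  2  3  4  5  6  6  7  8
dp[10][9] = 8. One LCS (by backtracking along matches): ZTMSSNST.

8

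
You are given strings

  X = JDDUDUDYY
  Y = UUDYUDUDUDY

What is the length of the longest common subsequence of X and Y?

Taking D (X #2, Y #3); then D (X #3, Y #6); then U (X #4, Y #7); then D (X #5, Y #8); then U (X #6, Y #9); then D (X #7, Y #10); then Y (X #9, Y #11) gives a common subsequence of length 7, and the DP table's final entry dp[9][11] is also 7, so no common subsequence is longer.

7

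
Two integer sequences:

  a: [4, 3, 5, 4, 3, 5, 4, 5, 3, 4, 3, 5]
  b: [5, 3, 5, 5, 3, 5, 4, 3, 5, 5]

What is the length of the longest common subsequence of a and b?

8

Pick 5 [3,1] → 3 [5,2] → 5 [6,3] → 5 [8,4] → 3 [9,5] → 4 [10,7] → 3 [11,8] → 5 [12,10]; all 8 values appear in both, in order, and the DP table's final entry dp[12][10] is also 8, so no common subsequence is longer.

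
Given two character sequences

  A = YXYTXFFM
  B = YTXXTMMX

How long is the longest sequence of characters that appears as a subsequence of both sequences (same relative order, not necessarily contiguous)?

4

Pick Y (A #1, B #1), then X (A #2, B #4), then T (A #4, B #5), then X (A #5, B #8); all 4 characters appear in both, in order, and the DP table's final entry dp[8][8] is also 4, so no common subsequence is longer.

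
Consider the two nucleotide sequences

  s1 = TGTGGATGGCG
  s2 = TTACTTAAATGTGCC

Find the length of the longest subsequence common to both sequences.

Taking T (s1 #1, s2 #5) → T (s1 #3, s2 #6) → A (s1 #6, s2 #9) → T (s1 #7, s2 #10) → G (s1 #8, s2 #11) → G (s1 #9, s2 #13) → C (s1 #10, s2 #15) gives a common subsequence of length 7. The LCS DP gives dp[11][15] = 7, so this is optimal.

7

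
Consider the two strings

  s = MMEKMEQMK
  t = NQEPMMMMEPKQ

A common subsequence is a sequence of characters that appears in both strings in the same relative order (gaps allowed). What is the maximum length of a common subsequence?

Taking M at s[1]=t[7] → M at s[2]=t[8] → E at s[3]=t[9] → K at s[4]=t[11] → Q at s[7]=t[12] gives a common subsequence of length 5. Since dp[9][12] = 5, nothing longer is possible.

5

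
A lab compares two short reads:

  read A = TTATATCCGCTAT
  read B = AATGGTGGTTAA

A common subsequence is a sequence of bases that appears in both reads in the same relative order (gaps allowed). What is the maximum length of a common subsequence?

One common subsequence of length 6: A [3,2], T [4,3], T [6,6], G [9,8], T [11,10], A [12,12]. Since dp[13][12] = 6, nothing longer is possible.

6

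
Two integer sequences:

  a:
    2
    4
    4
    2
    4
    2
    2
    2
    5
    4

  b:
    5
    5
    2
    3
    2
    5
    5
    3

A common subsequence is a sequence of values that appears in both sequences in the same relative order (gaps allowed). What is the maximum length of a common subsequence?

Let dp[i][j] be the LCS length of the first i values of a and the first j values of b. dp[i][j] = dp[i-1][j-1]+1 when the i-th and j-th values match, else max(dp[i-1][j], dp[i][j-1]).
    ·  5  5  2  3  2  5  5  3
 ·  0  0  0  0  0  0  0  0  0
 2  0  0  0  1  1  1  1  1  1
 4  0  0  0  1  1  1  1  1  1
 4  0  0  0  1  1  1  1  1  1
 2  0  0  0  1  1  2  2  2  2
 4  0  0  0  1  1  2  2  2  2
 2  0  0  0  1  1  2  2  2  2
 2  0  0  0  1  1  2  2  2  2
 2  0  0  0  1  1  2  2  2  2
 5  0  1  1  1  1  2  3  3  3
 4  0  1  1  1  1  2  3  3  3
dp[10][8] = 3. One LCS (by backtracking along matches): 2, 2, 5.

3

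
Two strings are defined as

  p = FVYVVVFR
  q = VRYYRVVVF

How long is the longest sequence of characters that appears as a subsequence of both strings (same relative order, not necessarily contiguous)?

Let dp[i][j] be the LCS length of the first i characters of p and the first j characters of q. dp[i][j] = dp[i-1][j-1]+1 when the i-th and j-th characters match, else max(dp[i-1][j], dp[i][j-1]).
    ·  V  R  Y  Y  R  V  V  V  F
 ·  0  0  0  0  0  0  0  0  0  0
 F  0  0  0  0  0  0  0  0  0  1
 V  0  1  1  1  1  1  1  1  1  1
 Y  0  1  1  2  2  2  2  2  2  2
 V  0  1  1  2  2  2  3  3  3  3
 V  0  1  1  2  2  2  3  4  4  4
 V  0  1  1  2  2  2  3  4  5  5
 F  0  1  1  2  2  2  3  4  5  6
 R  0  1  2  2  2  3  3  4  5  6
dp[8][9] = 6. One LCS (by backtracking along matches): VYVVVF.

6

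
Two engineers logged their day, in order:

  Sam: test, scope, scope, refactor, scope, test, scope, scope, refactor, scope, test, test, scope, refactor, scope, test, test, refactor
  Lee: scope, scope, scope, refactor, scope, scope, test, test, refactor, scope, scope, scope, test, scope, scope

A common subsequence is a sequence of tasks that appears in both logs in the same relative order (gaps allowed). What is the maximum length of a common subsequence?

Match scope [2,2], then scope [3,3], then refactor [4,4], then scope [5,6], then test [6,8], then scope [7,10], then scope [8,11], then scope [10,12], then test [12,13], then scope [13,14], then scope [15,15] — 11 tasks in the same relative order in both. Since dp[18][15] = 11, nothing longer is possible.

11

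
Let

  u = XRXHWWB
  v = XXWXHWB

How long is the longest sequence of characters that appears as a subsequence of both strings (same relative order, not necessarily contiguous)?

One common subsequence of length 5: X at u[1]=v[2]; then X at u[3]=v[4]; then H at u[4]=v[5]; then W at u[6]=v[6]; then B at u[7]=v[7], and the DP table's final entry dp[7][7] is also 5, so no common subsequence is longer.

5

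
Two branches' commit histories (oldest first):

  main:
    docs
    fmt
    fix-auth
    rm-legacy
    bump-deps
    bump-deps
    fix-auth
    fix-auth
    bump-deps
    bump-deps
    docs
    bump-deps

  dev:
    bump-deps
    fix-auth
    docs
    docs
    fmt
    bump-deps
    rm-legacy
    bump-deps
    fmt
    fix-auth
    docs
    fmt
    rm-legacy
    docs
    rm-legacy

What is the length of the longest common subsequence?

Taking docs [1,4], fmt [2,5], rm-legacy [4,7], bump-deps [5,8], fix-auth [7,10], docs [11,14] gives a common subsequence of length 6. dp[12][15] = 6 confirms this is the maximum.

6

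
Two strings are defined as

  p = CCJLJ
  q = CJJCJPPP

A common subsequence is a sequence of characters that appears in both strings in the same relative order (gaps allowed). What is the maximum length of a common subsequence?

3

Match C at p[1]=q[1]; then C at p[2]=q[4]; then J at p[3]=q[5] — 3 characters in the same relative order in both. dp[5][8] = 3 confirms this is the maximum.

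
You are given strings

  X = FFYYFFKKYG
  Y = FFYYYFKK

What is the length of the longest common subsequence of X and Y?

Let dp[i][j] be the LCS length of the first i characters of X and the first j characters of Y. dp[i][j] = dp[i-1][j-1]+1 when the i-th and j-th characters match, else max(dp[i-1][j], dp[i][j-1]).
    ·  F  F  Y  Y  Y  F  K  K
 ·  0  0  0  0  0  0  0  0  0
 F  0  1  1  1  1  1  1  1  1
 F  0  1  2  2  2  2  2  2  2
 Y  0  1  2  3  3  3  3  3  3
 Y  0  1  2  3  4  4  4  4  4
 F  0  1  2  3  4  4  5  5  5
 F  0  1  2  3  4  4  5  5  5
 K  0  1  2  3  4  4  5  6  6
 K  0  1  2  3  4  4  5  6  7
 Y  0  1  2  3  4  5  5  6  7
 G  0  1  2  3  4  5  5  6  7
dp[10][8] = 7. One LCS (by backtracking along matches): FFYYFKK.

7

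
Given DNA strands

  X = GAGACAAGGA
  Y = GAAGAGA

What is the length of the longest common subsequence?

6

One common subsequence of length 6: G at X[1]=Y[1]; then A at X[2]=Y[3]; then G at X[3]=Y[4]; then A at X[7]=Y[5]; then G at X[9]=Y[6]; then A at X[10]=Y[7]. Since dp[10][7] = 6, nothing longer is possible.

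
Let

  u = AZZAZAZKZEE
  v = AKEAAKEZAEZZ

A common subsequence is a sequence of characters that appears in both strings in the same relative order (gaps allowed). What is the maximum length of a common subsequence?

One common subsequence of length 6: A (u #1, v #4) → A (u #4, v #5) → Z (u #5, v #8) → A (u #6, v #9) → Z (u #7, v #11) → Z (u #9, v #12), and the DP table's final entry dp[11][12] is also 6, so no common subsequence is longer.

6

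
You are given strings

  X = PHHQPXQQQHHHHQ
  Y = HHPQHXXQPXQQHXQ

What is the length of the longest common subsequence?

9

Match P [1,3], H [2,5], Q [4,8], P [5,9], X [6,10], Q [8,11], Q [9,12], H [10,13], Q [14,15] — 9 characters in the same relative order in both. Since dp[14][15] = 9, nothing longer is possible.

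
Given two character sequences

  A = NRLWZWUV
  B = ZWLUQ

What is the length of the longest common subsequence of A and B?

Let dp[i][j] be the LCS length of the first i characters of A and the first j characters of B. dp[i][j] = dp[i-1][j-1]+1 when the i-th and j-th characters match, else max(dp[i-1][j], dp[i][j-1]).
    ·  Z  W  L  U  Q
 ·  0  0  0  0  0  0
 N  0  0  0  0  0  0
 R  0  0  0  0  0  0
 L  0  0  0  1  1  1
 W  0  0  1  1  1  1
 Z  0  1  1  1  1  1
 W  0  1  2  2  2  2
 U  0  1  2  2  3  3
 V  0  1  2  2  3  3
dp[8][5] = 3. One LCS (by backtracking along matches): ZWU.

3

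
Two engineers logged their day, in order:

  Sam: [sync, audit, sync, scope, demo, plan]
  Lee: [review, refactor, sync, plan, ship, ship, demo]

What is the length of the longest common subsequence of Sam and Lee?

Pick sync at Sam[1]=Lee[3], demo at Sam[5]=Lee[7]; all 2 tasks appear in both, in order. dp[6][7] = 2 confirms this is the maximum.

2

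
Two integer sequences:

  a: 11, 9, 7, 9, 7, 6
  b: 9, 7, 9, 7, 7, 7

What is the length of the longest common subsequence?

4

Pick 9 [2,1] → 7 [3,2] → 9 [4,3] → 7 [5,6]; all 4 values appear in both, in order. dp[6][6] = 4 confirms this is the maximum.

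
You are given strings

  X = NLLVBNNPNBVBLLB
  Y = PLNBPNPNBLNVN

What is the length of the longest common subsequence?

One common subsequence of length 7: N at X[1]=Y[3], B at X[5]=Y[4], N at X[7]=Y[6], P at X[8]=Y[7], N at X[9]=Y[8], B at X[10]=Y[9], V at X[11]=Y[12]. Since dp[15][13] = 7, nothing longer is possible.

7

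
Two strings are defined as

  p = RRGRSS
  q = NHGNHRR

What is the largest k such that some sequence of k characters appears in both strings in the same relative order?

2

Taking R at p[2]=q[6], then R at p[4]=q[7] gives a common subsequence of length 2, and the DP table's final entry dp[6][7] is also 2, so no common subsequence is longer.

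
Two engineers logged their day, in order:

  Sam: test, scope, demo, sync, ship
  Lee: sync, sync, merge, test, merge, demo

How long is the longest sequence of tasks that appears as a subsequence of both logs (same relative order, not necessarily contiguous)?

Match test (Sam #1, Lee #4), then demo (Sam #3, Lee #6) — 2 tasks in the same relative order in both. The LCS DP gives dp[5][6] = 2, so this is optimal.

2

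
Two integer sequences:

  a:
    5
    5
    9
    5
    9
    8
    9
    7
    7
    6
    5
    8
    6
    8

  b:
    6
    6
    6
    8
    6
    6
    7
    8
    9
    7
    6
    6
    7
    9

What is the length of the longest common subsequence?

One common subsequence of length 5: 8 at a[6]=b[8], 9 at a[7]=b[9], 7 at a[9]=b[10], 6 at a[10]=b[11], 6 at a[13]=b[12], and the DP table's final entry dp[14][14] is also 5, so no common subsequence is longer.

5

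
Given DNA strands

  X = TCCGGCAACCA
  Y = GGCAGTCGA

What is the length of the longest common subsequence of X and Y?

Let dp[i][j] be the LCS length of the first i bases of X and the first j bases of Y. dp[i][j] = dp[i-1][j-1]+1 when the i-th and j-th bases match, else max(dp[i-1][j], dp[i][j-1]).
    ·  G  G  C  A  G  T  C  G  A
 ·  0  0  0  0  0  0  0  0  0  0
 T  0  0  0  0  0  0  1  1  1  1
 C  0  0  0  1  1  1  1  2  2  2
 C  0  0  0  1  1  1  1  2  2  2
 G  0  1  1  1  1  2  2  2  3  3
 G  0  1  2  2  2  2  2  2  3  3
 C  0  1  2  3  3  3  3  3  3  3
 A  0  1  2  3  4  4  4  4  4  4
 A  0  1  2  3  4  4  4  4  4  5
 C  0  1  2  3  4  4  4  5  5  5
 C  0  1  2  3  4  4  4  5  5  5
 A  0  1  2  3  4  4  4  5  5  6
dp[11][9] = 6. One LCS (by backtracking along matches): GGCACA.

6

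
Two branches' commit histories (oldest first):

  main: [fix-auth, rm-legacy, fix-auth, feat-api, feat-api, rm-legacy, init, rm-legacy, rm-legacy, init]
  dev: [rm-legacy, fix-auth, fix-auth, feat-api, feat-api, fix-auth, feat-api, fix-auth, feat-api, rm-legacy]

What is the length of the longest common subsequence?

Taking fix-auth (main #1, dev #3), fix-auth (main #3, dev #6), feat-api (main #4, dev #7), feat-api (main #5, dev #9), rm-legacy (main #9, dev #10) gives a common subsequence of length 5. Since dp[10][10] = 5, nothing longer is possible.

5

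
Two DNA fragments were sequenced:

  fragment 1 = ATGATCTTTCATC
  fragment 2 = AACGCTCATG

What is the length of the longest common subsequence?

Pick A at fragment 1[1]=fragment 2[2], G at fragment 1[3]=fragment 2[4], C at fragment 1[6]=fragment 2[5], T at fragment 1[9]=fragment 2[6], C at fragment 1[10]=fragment 2[7], A at fragment 1[11]=fragment 2[8], T at fragment 1[12]=fragment 2[9]; all 7 bases appear in both, in order. Since dp[13][10] = 7, nothing longer is possible.

7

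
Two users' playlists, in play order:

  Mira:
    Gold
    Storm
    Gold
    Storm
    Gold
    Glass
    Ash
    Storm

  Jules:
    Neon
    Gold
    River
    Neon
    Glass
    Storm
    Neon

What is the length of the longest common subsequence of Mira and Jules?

Pick Gold at Mira[1]=Jules[2], then Glass at Mira[6]=Jules[5], then Storm at Mira[8]=Jules[6]; all 3 songs appear in both, in order. The LCS DP gives dp[8][7] = 3, so this is optimal.

3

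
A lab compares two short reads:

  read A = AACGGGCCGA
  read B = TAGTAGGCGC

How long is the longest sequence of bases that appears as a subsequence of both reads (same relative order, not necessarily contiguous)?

6

One common subsequence of length 6: A (read A #1, read B #2), then A (read A #2, read B #5), then G (read A #4, read B #6), then G (read A #5, read B #7), then G (read A #6, read B #9), then C (read A #8, read B #10), and the DP table's final entry dp[10][10] is also 6, so no common subsequence is longer.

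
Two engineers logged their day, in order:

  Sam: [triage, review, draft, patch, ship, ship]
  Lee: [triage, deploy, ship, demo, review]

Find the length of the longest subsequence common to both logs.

2

One common subsequence of length 2: triage at Sam[1]=Lee[1]; then review at Sam[2]=Lee[5]. dp[6][5] = 2 confirms this is the maximum.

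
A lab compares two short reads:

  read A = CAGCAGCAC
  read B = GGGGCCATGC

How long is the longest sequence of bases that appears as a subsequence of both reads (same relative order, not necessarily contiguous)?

One common subsequence of length 5: C at read A[1]=read B[5] → C at read A[4]=read B[6] → A at read A[5]=read B[7] → G at read A[6]=read B[9] → C at read A[9]=read B[10]. The LCS DP gives dp[9][10] = 5, so this is optimal.

5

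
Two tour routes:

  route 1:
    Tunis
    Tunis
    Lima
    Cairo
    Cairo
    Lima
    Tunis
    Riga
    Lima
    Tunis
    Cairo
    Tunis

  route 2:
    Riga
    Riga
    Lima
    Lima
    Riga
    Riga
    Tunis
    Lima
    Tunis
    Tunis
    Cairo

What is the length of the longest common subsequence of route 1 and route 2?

6

Match Lima at route 1[3]=route 2[3], then Lima at route 1[6]=route 2[4], then Tunis at route 1[7]=route 2[7], then Lima at route 1[9]=route 2[8], then Tunis at route 1[10]=route 2[10], then Cairo at route 1[11]=route 2[11] — 6 stops in the same relative order in both. The LCS DP gives dp[12][11] = 6, so this is optimal.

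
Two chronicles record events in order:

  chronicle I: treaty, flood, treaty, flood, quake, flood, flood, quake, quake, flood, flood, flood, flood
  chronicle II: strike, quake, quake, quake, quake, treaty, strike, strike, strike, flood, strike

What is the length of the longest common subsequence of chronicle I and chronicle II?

Match quake [5,3], then quake [8,4], then quake [9,5], then flood [10,10] — 4 events in the same relative order in both, and the DP table's final entry dp[13][11] is also 4, so no common subsequence is longer.

4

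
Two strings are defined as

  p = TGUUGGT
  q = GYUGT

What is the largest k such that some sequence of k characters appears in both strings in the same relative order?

4

One common subsequence of length 4: G at p[2]=q[1], U at p[4]=q[3], G at p[6]=q[4], T at p[7]=q[5]. Since dp[7][5] = 4, nothing longer is possible.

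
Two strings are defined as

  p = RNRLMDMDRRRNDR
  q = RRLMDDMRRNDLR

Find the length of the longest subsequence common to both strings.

One common subsequence of length 11: R [1,1] → R [3,2] → L [4,3] → M [5,4] → D [6,6] → M [7,7] → R [10,8] → R [11,9] → N [12,10] → D [13,11] → R [14,13]. The LCS DP gives dp[14][13] = 11, so this is optimal.

11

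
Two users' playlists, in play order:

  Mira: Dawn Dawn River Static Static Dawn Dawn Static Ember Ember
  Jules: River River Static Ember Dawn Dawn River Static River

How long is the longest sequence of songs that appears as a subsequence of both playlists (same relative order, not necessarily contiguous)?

One common subsequence of length 5: River [3,2] → Static [4,3] → Dawn [6,5] → Dawn [7,6] → Static [8,8]. The LCS DP gives dp[10][9] = 5, so this is optimal.

5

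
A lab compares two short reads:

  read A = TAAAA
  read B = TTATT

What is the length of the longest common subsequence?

Taking T [1,2], A [2,3] gives a common subsequence of length 2. Since dp[5][5] = 2, nothing longer is possible.

2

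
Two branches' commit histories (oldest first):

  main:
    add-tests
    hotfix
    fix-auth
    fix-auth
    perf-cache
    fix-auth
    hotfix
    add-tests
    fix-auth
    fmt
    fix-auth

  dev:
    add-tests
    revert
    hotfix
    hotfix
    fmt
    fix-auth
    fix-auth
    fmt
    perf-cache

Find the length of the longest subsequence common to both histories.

5

Pick add-tests (main #1, dev #1) → hotfix (main #2, dev #4) → fix-auth (main #3, dev #6) → fix-auth (main #4, dev #7) → perf-cache (main #5, dev #9); all 5 commits appear in both, in order. Since dp[11][9] = 5, nothing longer is possible.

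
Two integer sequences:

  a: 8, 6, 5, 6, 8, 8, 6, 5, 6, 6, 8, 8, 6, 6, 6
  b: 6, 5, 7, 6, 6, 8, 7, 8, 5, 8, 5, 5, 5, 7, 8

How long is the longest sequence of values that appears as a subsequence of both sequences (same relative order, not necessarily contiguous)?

Match 6 at a[2]=b[1], 5 at a[3]=b[2], 6 at a[4]=b[5], 8 at a[5]=b[6], 8 at a[6]=b[8], 5 at a[8]=b[9], 8 at a[11]=b[10], 8 at a[12]=b[15] — 8 values in the same relative order in both. dp[15][15] = 8 confirms this is the maximum.

8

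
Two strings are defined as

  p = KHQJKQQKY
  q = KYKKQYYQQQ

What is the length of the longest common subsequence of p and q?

One common subsequence of length 4: K [1,4], then Q [3,8], then Q [6,9], then Q [7,10]. The LCS DP gives dp[9][10] = 4, so this is optimal.

4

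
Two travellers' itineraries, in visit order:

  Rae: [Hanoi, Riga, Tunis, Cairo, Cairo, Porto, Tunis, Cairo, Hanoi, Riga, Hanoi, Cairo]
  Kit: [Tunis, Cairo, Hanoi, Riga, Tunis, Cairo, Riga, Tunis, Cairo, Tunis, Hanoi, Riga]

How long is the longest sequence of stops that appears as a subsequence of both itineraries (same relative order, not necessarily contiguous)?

8

Taking Hanoi at Rae[1]=Kit[3], Riga at Rae[2]=Kit[4], Tunis at Rae[3]=Kit[5], Cairo at Rae[4]=Kit[6], Cairo at Rae[5]=Kit[9], Tunis at Rae[7]=Kit[10], Hanoi at Rae[9]=Kit[11], Riga at Rae[10]=Kit[12] gives a common subsequence of length 8. dp[12][12] = 8 confirms this is the maximum.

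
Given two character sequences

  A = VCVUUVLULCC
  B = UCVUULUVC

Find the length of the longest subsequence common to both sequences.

Pick C at A[2]=B[2], V at A[3]=B[3], U at A[4]=B[4], U at A[5]=B[5], L at A[7]=B[6], U at A[8]=B[7], C at A[11]=B[9]; all 7 characters appear in both, in order. The LCS DP gives dp[11][9] = 7, so this is optimal.

7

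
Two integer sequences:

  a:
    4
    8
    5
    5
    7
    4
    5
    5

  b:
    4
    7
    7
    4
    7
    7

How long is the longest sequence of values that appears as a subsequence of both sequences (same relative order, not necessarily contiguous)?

3

Taking 4 (a #1, b #1), 7 (a #5, b #3), 4 (a #6, b #4) gives a common subsequence of length 3. dp[8][6] = 3 confirms this is the maximum.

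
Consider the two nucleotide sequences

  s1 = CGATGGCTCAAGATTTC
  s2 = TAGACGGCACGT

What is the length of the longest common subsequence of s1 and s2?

8

Match G [2,3] → A [3,4] → G [5,6] → G [6,7] → C [7,8] → C [9,10] → G [12,11] → T [16,12] — 8 bases in the same relative order in both. dp[17][12] = 8 confirms this is the maximum.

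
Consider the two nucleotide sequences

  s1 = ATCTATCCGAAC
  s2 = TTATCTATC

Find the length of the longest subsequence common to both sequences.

Let dp[i][j] be the LCS length of the first i bases of s1 and the first j bases of s2. dp[i][j] = dp[i-1][j-1]+1 when the i-th and j-th bases match, else max(dp[i-1][j], dp[i][j-1]).
    ·  T  T  A  T  C  T  A  T  C
 ·  0  0  0  0  0  0  0  0  0  0
 A  0  0  0  1  1  1  1  1  1  1
 T  0  1  1  1  2  2  2  2  2  2
 C  0  1  1  1  2  3  3  3  3  3
 T  0  1  2  2  2  3  4  4  4  4
 A  0  1  2  3  3  3  4  5  5  5
 T  0  1  2  3  4  4  4  5  6  6
 C  0  1  2  3  4  5  5  5  6  7
 C  0  1  2  3  4  5  5  5  6  7
 G  0  1  2  3  4  5  5  5  6  7
 A  0  1  2  3  4  5  5  6  6  7
 A  0  1  2  3  4  5  5  6  6  7
 C  0  1  2  3  4  5  5  6  6  7
dp[12][9] = 7. One LCS (by backtracking along matches): ATCTATC.

7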